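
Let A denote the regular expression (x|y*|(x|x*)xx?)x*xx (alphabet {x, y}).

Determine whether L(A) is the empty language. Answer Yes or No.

The string xx matches the expression, so it belongs to L(A).
Since L(A) contains at least one string, it is not empty.

No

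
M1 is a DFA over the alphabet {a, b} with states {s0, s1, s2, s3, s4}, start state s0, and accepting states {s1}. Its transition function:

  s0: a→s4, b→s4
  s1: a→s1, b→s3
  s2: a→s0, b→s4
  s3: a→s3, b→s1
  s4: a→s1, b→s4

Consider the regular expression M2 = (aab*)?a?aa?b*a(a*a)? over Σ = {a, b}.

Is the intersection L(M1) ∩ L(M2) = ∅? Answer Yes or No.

No

The string aa is accepted by both M1 and M2.
Hence L(M1) ∩ L(M2) ≠ ∅.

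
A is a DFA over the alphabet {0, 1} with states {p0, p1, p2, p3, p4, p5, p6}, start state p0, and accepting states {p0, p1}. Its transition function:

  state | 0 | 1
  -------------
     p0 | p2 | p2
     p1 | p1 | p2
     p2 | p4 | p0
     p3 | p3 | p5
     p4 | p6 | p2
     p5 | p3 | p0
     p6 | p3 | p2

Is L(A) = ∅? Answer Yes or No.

The empty string ε is accepted: the run p0 ends in the accepting state p0.
Since at least one string is accepted, L(A) is not empty.

No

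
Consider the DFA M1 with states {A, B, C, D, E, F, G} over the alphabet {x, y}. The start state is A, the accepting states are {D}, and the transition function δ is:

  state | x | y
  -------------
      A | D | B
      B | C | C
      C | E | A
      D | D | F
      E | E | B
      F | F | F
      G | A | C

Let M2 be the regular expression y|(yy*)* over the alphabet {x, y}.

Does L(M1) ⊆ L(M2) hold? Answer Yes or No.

No

The string x is in L(M1) but not in L(M2).
So L(M1) ⊄ L(M2).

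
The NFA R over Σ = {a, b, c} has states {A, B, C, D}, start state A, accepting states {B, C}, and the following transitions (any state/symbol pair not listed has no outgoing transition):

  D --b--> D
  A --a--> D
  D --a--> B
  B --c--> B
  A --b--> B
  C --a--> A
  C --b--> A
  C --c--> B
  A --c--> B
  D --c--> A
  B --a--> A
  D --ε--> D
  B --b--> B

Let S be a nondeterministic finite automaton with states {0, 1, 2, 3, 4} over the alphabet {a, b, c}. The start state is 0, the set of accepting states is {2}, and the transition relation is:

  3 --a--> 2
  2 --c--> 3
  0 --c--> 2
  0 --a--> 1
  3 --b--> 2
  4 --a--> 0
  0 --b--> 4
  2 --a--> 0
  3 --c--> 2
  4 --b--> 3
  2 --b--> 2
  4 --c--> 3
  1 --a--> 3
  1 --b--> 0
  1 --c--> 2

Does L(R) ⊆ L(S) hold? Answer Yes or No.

The string b is in L(R) but not in L(S).
So L(R) ⊄ L(S).

No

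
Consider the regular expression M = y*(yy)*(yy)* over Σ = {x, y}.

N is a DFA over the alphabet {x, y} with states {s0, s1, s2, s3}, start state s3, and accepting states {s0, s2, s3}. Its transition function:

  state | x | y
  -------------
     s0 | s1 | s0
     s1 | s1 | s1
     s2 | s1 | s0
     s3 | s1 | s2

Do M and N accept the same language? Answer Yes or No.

Converting the expression M to a DFA (subset construction, then merging equivalent states) gives the minimal DFA with states {m0, m1}, start state m0, accepting states {m0} and transitions m0: x→m1, y→m0; m1: x→m1, y→m1.
Exploring the product automaton M × N from the start pair (m0, s3), following both machines on each input symbol, reaches 4 state pairs: (m0, s3), (m1, s1), (m0, s2), (m0, s0).
M accepts in {m0} and N accepts in {s0, s2, s3}. In every reachable pair the two components are either both accepting — (m0, s3), (m0, s2), (m0, s0) — or both non-accepting, so no string is accepted by exactly one of the machines: L(M) \ L(N) and L(N) \ L(M) are both empty.
Hence every string is accepted by M iff it is accepted by N, and the two languages coincide.

Yes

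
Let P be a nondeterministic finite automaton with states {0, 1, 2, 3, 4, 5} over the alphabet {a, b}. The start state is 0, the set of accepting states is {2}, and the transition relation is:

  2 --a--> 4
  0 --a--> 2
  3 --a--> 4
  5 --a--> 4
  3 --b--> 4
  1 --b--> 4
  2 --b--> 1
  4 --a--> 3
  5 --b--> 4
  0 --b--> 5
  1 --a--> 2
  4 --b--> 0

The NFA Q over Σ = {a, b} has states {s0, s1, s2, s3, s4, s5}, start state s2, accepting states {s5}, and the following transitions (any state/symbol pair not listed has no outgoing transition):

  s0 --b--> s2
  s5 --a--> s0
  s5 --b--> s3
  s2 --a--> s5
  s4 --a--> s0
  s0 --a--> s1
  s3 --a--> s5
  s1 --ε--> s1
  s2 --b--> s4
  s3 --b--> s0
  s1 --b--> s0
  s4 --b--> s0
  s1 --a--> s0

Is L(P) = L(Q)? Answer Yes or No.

Yes

Exploring the product automaton P × Q from the start pair (0, s2), following both machines on each input symbol, reaches 6 state pairs: (0, s2), (2, s5), (5, s4), (4, s0), (1, s3), (3, s1).
P accepts in {2} and Q accepts in {s5}. In every reachable pair the two components are either both accepting — (2, s5) — or both non-accepting, so no string is accepted by exactly one of the machines: L(P) \ L(Q) and L(Q) \ L(P) are both empty.
Hence every string is accepted by P iff it is accepted by Q, and the two languages coincide.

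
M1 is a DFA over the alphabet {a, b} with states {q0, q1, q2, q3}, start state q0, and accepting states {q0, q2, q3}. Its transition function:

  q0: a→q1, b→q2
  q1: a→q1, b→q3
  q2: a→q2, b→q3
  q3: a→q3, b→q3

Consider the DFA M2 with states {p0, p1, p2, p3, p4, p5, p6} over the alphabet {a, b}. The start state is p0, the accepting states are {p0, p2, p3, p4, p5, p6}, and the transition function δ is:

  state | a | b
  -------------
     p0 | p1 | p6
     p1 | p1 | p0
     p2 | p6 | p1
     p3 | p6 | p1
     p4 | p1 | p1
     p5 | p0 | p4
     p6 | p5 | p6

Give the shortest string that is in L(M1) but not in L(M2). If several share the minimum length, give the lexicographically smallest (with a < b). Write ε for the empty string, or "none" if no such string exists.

The string aba is accepted by M1 but not by M2.
No shorter string lies in the difference, and aba is the lexicographically first length-3 string in L(M1) \ L(M2).

aba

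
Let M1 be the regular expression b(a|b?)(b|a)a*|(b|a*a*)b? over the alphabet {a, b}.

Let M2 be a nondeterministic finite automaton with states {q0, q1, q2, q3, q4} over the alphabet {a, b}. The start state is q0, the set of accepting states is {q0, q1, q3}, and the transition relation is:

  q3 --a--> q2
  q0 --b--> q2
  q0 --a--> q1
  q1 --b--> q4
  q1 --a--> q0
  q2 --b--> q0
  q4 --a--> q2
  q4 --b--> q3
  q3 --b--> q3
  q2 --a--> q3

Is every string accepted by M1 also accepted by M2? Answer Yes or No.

No

The string b is in L(M1) but not in L(M2).
So L(M1) ⊄ L(M2).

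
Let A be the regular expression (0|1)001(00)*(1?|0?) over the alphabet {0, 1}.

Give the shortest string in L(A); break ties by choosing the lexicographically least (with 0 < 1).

0001

By inspection of the expression, no string of length less than 4 matches, and 0001 is the lexicographically first match of length 4.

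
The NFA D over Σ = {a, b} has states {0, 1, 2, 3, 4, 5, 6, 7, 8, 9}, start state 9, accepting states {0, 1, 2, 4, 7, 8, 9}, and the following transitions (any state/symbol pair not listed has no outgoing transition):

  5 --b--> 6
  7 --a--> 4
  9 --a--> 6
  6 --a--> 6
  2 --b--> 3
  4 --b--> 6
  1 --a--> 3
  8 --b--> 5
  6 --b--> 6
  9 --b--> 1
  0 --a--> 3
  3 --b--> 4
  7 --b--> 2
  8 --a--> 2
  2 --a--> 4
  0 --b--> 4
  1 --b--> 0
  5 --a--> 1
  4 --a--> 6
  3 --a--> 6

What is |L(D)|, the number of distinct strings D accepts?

6

The useful subgraph on states {0, 1, 3, 4, 9} is acyclic, so L(D) is finite; the longest accepting path visits 5 useful states, giving maximum string length 4.
Counting accepting paths from 9 by length: 1 of length 0, 1 of length 1, 1 of length 2, 2 of length 3, 1 of length 4. Total 6.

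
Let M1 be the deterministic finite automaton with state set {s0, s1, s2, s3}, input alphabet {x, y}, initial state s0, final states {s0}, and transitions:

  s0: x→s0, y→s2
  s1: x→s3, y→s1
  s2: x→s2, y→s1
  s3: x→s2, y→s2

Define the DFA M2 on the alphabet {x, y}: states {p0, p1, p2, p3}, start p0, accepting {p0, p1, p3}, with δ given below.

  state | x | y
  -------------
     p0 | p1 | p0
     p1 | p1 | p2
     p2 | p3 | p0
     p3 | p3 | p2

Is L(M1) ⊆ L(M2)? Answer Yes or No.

Exploring the product automaton M1 × M2 from the start pair (s0, p0), following both machines on each input symbol, reaches 10 state pairs: (s0, p0), (s0, p1), (s2, p0), (s2, p2), (s2, p1), (s1, p0), (s2, p3), (s1, p2), (s3, p1), (s3, p3).
M1 accepts in {s0} and M2 accepts in {p0, p1, p3}. The reachable pairs whose M1-component is accepting are (s0, p0), (s0, p1); in each of them the M2-component is accepting too, so the product for L(M1) \ L(M2) (M1-component accepting, M2-component rejecting) has no reachable accepting pair and the difference is empty.
Hence every string in L(M1) is also in L(M2).

Yes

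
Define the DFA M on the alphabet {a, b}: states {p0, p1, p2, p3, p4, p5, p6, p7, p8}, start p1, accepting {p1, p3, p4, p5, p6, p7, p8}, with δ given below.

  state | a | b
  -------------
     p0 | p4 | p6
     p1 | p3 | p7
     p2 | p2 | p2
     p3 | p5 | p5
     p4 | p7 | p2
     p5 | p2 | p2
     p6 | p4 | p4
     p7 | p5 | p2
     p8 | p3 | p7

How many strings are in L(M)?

6

The useful subgraph on states {p1, p3, p5, p7} is acyclic, so L(M) is finite; the longest accepting path visits 3 useful states, giving maximum string length 2.
Counting accepting paths from p1 by length: 1 of length 0, 2 of length 1, 3 of length 2. Total 6.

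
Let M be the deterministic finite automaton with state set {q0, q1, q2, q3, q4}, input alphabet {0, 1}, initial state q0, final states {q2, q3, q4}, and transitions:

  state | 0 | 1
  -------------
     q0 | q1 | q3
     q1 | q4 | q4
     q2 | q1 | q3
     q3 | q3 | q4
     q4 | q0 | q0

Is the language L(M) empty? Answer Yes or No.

No

The string 1 is accepted: the run q0 → q3 ends in the accepting state q3.
Since at least one string is accepted, L(M) is not empty.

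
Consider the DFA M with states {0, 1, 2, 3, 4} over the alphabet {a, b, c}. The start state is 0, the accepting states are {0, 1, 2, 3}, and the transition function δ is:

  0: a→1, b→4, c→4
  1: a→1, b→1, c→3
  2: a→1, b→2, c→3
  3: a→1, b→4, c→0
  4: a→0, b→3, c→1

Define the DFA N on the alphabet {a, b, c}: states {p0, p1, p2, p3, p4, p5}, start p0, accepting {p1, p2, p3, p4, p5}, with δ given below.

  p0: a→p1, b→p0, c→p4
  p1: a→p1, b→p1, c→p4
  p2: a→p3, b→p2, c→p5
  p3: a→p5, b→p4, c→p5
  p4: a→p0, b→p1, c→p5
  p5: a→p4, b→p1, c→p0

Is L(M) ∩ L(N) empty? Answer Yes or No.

The string a is accepted by both M and N.
Hence L(M) ∩ L(N) ≠ ∅.

No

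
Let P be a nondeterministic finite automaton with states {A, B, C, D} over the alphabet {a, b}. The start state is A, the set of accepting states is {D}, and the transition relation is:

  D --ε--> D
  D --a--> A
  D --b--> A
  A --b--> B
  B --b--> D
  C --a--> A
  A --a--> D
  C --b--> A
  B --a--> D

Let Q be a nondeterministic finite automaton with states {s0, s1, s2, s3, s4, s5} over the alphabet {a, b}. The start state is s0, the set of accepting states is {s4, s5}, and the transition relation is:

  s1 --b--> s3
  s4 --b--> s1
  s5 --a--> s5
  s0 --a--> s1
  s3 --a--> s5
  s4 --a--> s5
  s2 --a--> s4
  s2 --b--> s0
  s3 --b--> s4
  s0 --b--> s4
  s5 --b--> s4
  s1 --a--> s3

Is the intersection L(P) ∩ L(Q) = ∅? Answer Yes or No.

The string ba is accepted by both P and Q.
Hence L(P) ∩ L(Q) ≠ ∅.

No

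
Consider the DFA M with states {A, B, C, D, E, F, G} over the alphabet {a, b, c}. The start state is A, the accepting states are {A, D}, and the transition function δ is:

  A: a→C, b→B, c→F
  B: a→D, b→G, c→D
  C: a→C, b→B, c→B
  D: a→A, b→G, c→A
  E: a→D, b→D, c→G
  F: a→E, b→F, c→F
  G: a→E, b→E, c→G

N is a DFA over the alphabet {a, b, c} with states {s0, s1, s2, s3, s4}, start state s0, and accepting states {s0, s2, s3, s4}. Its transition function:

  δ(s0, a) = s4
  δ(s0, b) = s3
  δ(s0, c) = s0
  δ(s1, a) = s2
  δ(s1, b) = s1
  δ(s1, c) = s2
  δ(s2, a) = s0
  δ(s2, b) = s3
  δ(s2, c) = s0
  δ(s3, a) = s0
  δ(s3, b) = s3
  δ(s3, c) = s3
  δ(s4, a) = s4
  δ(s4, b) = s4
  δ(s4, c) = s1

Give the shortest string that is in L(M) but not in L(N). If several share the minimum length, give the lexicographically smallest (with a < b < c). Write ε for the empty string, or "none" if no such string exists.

abc

The string abc is accepted by M but not by N.
No shorter string lies in the difference, and abc is the lexicographically first length-3 string in L(M) \ L(N).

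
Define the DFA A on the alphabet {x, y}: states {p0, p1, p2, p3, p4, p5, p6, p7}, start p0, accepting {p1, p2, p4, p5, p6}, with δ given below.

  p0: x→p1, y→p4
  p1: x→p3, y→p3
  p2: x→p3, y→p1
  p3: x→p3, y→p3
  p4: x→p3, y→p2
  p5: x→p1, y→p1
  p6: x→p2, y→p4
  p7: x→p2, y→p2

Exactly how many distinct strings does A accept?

The useful subgraph on states {p0, p1, p2, p4} is acyclic, so L(A) is finite; the longest accepting path visits 4 useful states, giving maximum string length 3.
Counting accepting paths from p0 by length: 2 of length 1, 1 of length 2, 1 of length 3. Total 4.

4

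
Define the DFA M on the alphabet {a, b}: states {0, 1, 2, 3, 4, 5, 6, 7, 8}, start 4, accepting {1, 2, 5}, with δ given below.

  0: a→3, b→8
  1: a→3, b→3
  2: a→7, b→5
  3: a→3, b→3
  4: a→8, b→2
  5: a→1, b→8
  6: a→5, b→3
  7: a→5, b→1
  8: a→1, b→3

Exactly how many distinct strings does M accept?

9

The useful subgraph on states {1, 2, 4, 5, 7, 8} is acyclic, so L(M) is finite; the longest accepting path visits 6 useful states, giving maximum string length 5.
Counting accepting paths from 4 by length: 1 of length 1, 2 of length 2, 3 of length 3, 2 of length 4, 1 of length 5. Total 9.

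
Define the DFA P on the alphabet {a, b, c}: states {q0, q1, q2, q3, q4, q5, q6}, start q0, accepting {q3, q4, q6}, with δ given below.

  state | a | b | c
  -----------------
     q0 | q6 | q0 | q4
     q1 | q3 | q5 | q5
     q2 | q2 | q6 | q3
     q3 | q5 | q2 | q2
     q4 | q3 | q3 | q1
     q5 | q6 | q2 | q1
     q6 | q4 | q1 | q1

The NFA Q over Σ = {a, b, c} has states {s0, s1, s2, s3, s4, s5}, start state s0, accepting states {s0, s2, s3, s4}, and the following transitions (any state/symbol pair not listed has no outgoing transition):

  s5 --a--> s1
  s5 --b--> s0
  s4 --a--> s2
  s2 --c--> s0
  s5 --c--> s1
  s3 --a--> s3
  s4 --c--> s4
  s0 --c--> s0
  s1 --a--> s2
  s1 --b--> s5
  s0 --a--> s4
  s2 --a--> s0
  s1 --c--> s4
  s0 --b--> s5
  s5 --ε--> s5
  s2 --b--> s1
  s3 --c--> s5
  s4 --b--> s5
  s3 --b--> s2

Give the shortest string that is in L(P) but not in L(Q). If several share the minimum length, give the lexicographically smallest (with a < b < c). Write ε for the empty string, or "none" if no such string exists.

The string ba is accepted by P but not by Q.
No shorter string lies in the difference, and ba is the lexicographically first length-2 string in L(P) \ L(Q).

ba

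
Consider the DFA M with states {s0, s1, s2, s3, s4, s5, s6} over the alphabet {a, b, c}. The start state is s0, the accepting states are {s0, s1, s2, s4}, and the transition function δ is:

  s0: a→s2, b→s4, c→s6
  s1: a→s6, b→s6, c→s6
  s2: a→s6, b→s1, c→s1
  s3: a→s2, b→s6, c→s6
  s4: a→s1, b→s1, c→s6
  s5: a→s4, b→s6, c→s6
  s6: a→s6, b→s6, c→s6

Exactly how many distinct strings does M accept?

7

The useful subgraph on states {s0, s1, s2, s4} is acyclic, so L(M) is finite; the longest accepting path visits 3 useful states, giving maximum string length 2.
Counting accepting paths from s0 by length: 1 of length 0, 2 of length 1, 4 of length 2. Total 7.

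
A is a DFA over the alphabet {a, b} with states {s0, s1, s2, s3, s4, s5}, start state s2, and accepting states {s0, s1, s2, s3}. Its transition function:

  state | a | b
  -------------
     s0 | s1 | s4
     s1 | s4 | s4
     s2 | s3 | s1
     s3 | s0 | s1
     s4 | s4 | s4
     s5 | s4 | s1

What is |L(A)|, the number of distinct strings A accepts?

6

The useful subgraph on states {s0, s1, s2, s3} is acyclic, so L(A) is finite; the longest accepting path visits 4 useful states, giving maximum string length 3.
Counting accepting paths from s2 by length: 1 of length 0, 2 of length 1, 2 of length 2, 1 of length 3. Total 6.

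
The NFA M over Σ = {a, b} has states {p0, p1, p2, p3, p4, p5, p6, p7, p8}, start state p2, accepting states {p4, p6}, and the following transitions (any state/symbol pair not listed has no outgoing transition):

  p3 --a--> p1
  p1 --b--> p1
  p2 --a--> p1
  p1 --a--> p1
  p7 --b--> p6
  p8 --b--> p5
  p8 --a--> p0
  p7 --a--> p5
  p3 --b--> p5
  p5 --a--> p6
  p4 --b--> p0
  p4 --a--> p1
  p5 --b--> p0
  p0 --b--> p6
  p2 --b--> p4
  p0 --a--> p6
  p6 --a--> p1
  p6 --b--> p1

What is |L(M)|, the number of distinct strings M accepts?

The useful subgraph on states {p0, p2, p4, p6} is acyclic, so L(M) is finite; the longest accepting path visits 4 useful states, giving maximum string length 3.
Counting accepting paths from p2 by length: 1 of length 1, 2 of length 3. Total 3.

3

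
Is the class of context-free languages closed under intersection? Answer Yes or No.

No

{aⁿbⁿcᵐ : m,n≥0} and {aᵐbⁿcⁿ : m,n≥0} are both context-free, but their intersection {aⁿbⁿcⁿ : n≥0} is not (pumping lemma).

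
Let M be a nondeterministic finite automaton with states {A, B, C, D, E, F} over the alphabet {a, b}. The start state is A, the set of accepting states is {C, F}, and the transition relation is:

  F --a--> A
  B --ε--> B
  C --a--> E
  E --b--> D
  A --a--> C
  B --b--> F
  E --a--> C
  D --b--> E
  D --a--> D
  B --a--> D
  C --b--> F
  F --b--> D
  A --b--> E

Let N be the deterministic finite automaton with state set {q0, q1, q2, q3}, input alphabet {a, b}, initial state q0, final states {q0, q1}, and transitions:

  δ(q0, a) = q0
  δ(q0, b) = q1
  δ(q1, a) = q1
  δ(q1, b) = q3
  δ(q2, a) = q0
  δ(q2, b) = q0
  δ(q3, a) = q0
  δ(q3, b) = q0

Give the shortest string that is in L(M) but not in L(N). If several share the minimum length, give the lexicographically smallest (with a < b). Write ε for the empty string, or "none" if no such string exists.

The string bab is accepted by M but not by N.
No shorter string lies in the difference, and bab is the lexicographically first length-3 string in L(M) \ L(N).

bab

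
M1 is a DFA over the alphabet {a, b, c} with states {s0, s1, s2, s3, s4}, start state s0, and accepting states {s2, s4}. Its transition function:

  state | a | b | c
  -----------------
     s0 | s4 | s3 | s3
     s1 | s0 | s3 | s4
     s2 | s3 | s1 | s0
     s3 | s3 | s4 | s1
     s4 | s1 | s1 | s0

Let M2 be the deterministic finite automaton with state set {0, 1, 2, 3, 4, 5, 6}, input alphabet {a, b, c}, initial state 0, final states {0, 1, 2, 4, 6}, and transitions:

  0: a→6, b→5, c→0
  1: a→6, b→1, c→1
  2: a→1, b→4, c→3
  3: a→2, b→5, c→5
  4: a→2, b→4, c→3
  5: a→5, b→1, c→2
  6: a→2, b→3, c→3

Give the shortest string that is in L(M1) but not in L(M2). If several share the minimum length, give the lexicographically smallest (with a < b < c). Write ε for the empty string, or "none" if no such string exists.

cb

The string cb is accepted by M1 but not by M2.
No shorter string lies in the difference, and cb is the lexicographically first length-2 string in L(M1) \ L(M2).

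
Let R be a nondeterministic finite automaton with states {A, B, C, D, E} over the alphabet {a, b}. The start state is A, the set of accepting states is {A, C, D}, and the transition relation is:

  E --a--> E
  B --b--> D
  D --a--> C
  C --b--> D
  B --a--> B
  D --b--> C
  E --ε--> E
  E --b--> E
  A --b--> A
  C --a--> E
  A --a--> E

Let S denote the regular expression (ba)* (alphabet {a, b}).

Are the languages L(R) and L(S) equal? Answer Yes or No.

The string b is accepted by R but rejected by S.
So L(R) ≠ L(S).

No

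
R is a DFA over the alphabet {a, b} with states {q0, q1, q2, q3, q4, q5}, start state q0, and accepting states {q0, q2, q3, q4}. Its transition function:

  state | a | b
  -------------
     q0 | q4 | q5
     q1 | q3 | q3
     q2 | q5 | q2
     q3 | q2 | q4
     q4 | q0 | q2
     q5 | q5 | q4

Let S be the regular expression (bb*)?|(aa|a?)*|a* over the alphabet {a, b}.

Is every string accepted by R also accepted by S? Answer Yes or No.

No

The string ab is in L(R) but not in L(S).
So L(R) ⊄ L(S).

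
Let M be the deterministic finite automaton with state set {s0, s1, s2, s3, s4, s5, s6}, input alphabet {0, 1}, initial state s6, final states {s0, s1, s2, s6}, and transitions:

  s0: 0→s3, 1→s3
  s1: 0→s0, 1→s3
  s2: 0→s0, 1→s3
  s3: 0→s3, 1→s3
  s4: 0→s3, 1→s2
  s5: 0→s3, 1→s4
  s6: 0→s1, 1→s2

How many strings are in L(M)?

The useful subgraph on states {s0, s1, s2, s6} is acyclic, so L(M) is finite; the longest accepting path visits 3 useful states, giving maximum string length 2.
Counting accepting paths from s6 by length: 1 of length 0, 2 of length 1, 2 of length 2. Total 5.

5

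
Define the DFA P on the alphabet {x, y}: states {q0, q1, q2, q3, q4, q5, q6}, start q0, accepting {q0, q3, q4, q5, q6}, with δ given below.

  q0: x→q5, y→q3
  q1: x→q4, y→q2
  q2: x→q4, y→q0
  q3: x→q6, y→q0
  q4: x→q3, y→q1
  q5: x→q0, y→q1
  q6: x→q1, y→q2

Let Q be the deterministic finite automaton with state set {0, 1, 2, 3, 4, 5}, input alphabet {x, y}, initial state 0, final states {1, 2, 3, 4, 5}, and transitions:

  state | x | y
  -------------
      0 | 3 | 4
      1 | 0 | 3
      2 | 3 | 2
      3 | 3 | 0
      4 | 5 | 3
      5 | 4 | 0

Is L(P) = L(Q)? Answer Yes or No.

No

The empty string ε is accepted by P but rejected by Q.
So L(P) ≠ L(Q).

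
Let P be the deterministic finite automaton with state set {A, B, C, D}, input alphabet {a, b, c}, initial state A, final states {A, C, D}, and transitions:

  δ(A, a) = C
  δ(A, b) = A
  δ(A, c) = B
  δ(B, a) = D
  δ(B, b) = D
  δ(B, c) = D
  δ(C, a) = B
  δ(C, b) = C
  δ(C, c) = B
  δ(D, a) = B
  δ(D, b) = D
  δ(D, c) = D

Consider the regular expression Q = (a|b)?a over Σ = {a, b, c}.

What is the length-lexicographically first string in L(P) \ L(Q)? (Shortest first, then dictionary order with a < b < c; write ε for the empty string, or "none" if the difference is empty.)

ε

The empty string ε is accepted by P but not by Q.
Since ε is the unique shortest string, it is the required witness.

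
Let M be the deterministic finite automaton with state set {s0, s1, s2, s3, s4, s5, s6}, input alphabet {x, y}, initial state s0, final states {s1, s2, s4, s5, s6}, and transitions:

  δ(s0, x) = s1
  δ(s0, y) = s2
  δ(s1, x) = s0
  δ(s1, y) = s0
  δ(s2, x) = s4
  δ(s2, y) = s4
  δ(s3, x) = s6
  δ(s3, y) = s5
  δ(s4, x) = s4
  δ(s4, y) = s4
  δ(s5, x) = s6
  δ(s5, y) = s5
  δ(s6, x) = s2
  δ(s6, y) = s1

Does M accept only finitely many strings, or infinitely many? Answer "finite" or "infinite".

State s0 is reachable from the start and can reach an accepting state, and it lies on the cycle s0 → s1 → s0.
Traversing that cycle any number of times yields accepted strings of unbounded length, so the language is infinite.

infinite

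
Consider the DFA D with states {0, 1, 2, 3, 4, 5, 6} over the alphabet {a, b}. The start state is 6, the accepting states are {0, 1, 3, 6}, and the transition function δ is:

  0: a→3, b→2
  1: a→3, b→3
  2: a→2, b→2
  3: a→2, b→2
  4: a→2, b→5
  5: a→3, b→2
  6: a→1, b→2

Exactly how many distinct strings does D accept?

4

The useful subgraph on states {1, 3, 6} is acyclic, so L(D) is finite; the longest accepting path visits 3 useful states, giving maximum string length 2.
Counting accepting paths from 6 by length: 1 of length 0, 1 of length 1, 2 of length 2. Total 4.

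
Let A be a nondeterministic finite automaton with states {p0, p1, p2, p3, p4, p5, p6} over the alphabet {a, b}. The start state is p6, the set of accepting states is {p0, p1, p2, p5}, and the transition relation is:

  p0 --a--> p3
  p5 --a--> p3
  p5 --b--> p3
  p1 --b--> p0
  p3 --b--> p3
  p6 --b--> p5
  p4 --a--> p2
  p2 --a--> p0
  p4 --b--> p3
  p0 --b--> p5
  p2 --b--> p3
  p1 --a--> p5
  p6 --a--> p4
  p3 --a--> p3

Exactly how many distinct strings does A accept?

The useful subgraph on states {p0, p2, p4, p5, p6} is acyclic, so L(A) is finite; the longest accepting path visits 5 useful states, giving maximum string length 4.
Counting accepting paths from p6 by length: 1 of length 1, 1 of length 2, 1 of length 3, 1 of length 4. Total 4.

4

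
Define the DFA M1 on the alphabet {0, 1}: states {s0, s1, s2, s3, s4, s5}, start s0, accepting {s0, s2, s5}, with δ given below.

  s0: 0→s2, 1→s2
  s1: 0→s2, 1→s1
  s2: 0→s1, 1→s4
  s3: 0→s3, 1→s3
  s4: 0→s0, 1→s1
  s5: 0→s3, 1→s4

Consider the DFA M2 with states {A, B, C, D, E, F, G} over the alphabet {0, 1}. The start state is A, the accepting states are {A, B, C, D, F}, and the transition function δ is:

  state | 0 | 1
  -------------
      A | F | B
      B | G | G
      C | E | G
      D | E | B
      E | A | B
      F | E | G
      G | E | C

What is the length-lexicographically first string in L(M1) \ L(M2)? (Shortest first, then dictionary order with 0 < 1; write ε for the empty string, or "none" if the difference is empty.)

010

The string 010 is accepted by M1 but not by M2.
No shorter string lies in the difference, and 010 is the lexicographically first length-3 string in L(M1) \ L(M2).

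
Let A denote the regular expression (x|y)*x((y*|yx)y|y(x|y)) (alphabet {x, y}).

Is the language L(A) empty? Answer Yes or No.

The string xy matches the expression, so it belongs to L(A).
Since L(A) contains at least one string, it is not empty.

No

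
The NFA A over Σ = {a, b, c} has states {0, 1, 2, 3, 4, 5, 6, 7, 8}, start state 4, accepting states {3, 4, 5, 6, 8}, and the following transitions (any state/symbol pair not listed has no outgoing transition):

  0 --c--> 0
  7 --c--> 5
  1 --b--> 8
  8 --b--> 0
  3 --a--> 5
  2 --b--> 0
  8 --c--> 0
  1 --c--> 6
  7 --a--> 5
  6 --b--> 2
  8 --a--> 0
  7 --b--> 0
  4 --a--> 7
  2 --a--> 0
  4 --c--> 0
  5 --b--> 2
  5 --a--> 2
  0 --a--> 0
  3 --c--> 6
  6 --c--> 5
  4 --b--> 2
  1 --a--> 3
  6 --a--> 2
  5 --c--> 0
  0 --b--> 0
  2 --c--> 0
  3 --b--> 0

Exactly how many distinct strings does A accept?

3

The useful subgraph on states {4, 5, 7} is acyclic, so L(A) is finite; the longest accepting path visits 3 useful states, giving maximum string length 2.
Counting accepting paths from 4 by length: 1 of length 0, 2 of length 2. Total 3.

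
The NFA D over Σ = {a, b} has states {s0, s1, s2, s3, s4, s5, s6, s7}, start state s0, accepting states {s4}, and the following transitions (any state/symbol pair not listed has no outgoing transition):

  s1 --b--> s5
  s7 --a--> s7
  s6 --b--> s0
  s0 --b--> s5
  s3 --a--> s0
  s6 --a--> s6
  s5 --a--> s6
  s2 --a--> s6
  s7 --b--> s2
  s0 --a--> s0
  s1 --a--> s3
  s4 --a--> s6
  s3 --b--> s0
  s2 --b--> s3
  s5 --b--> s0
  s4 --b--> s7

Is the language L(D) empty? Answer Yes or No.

Yes

The states reachable from the start state are {s0, s5, s6}.
None of the accepting states {s4} is reachable, so no string is accepted and L(D) = ∅.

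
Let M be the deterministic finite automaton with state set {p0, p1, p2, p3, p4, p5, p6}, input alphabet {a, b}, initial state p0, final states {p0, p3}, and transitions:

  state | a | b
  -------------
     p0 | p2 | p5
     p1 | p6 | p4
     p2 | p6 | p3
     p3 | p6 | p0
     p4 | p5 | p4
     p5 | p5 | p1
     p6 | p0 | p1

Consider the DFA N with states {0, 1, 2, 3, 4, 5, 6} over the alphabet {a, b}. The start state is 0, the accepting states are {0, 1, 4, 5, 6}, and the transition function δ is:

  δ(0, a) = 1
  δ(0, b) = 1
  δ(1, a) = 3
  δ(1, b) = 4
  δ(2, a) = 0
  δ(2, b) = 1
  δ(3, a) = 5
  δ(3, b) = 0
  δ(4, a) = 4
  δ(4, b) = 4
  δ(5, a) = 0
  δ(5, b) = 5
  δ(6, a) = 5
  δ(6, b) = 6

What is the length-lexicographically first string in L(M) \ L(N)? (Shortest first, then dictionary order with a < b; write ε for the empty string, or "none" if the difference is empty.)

aabaa

The string aabaa is accepted by M but not by N.
No shorter string lies in the difference, and aabaa is the lexicographically first length-5 string in L(M) \ L(N).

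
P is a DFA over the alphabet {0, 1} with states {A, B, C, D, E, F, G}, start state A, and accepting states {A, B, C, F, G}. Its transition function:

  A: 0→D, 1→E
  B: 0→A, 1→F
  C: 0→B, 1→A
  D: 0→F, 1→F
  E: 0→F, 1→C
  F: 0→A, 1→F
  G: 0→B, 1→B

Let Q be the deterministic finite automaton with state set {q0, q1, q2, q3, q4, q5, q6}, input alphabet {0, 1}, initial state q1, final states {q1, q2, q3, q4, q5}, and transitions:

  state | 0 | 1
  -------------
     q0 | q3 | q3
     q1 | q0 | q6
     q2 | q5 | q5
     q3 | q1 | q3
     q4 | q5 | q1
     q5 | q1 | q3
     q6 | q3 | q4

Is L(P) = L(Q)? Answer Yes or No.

Yes

Exploring the product automaton P × Q from the start pair (A, q1), following both machines on each input symbol, reaches 6 state pairs: (A, q1), (D, q0), (E, q6), (F, q3), (C, q4), (B, q5).
P accepts in {A, B, C, F, G} and Q accepts in {q1, q2, q3, q4, q5}. In every reachable pair the two components are either both accepting — (A, q1), (F, q3), (C, q4), (B, q5) — or both non-accepting, so no string is accepted by exactly one of the machines: L(P) \ L(Q) and L(Q) \ L(P) are both empty.
Hence every string is accepted by P iff it is accepted by Q, and the two languages coincide.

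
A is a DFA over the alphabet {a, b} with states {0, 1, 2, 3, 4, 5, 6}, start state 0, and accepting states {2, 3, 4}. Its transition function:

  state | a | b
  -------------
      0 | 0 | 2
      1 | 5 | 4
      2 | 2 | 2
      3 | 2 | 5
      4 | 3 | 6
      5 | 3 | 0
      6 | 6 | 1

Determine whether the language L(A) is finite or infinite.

State 0 is reachable from the start and can reach an accepting state, and it lies on the cycle 0 → 0.
Traversing that cycle any number of times yields accepted strings of unbounded length, so the language is infinite.

infinite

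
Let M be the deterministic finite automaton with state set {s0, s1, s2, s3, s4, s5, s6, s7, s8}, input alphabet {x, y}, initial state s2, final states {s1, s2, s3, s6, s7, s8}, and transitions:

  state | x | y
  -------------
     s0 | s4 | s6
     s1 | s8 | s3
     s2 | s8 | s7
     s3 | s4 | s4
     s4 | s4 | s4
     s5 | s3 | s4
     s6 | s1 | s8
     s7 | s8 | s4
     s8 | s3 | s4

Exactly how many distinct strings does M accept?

6

The useful subgraph on states {s2, s3, s7, s8} is acyclic, so L(M) is finite; the longest accepting path visits 4 useful states, giving maximum string length 3.
Counting accepting paths from s2 by length: 1 of length 0, 2 of length 1, 2 of length 2, 1 of length 3. Total 6.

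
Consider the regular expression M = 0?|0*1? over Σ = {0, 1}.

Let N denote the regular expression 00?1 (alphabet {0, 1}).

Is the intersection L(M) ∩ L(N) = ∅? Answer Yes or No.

The string 01 is accepted by both M and N.
Hence L(M) ∩ L(N) ≠ ∅.

No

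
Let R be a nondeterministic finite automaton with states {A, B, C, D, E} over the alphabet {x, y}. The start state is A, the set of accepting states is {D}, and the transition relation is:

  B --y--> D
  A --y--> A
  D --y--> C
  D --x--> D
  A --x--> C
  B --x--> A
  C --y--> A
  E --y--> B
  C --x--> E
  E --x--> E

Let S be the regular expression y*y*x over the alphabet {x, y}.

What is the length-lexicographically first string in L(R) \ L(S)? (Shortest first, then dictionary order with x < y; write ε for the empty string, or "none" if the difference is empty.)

xxyy

The string xxyy is accepted by R but not by S.
No shorter string lies in the difference, and xxyy is the lexicographically first length-4 string in L(R) \ L(S).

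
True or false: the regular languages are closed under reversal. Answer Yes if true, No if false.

Yes

Reverse every transition of an NFA for L, make the old start state the unique accepting state, and add a fresh start state with ε-moves to the old accepting states; this NFA accepts Lᴿ.
So the regular languages are closed under reversal.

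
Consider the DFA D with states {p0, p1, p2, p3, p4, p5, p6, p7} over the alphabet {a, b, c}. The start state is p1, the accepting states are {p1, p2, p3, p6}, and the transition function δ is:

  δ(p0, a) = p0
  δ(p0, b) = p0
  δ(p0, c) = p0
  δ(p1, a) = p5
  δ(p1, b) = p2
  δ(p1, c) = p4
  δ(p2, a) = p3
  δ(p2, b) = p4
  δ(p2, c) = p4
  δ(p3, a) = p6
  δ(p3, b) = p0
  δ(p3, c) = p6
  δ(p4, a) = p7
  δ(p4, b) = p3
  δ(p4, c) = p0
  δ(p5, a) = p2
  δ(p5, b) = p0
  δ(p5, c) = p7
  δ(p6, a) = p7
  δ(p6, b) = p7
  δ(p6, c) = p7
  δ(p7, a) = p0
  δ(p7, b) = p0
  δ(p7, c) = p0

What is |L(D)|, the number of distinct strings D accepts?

The useful subgraph on states {p1, p2, p3, p4, p5, p6} is acyclic, so L(D) is finite; the longest accepting path visits 6 useful states, giving maximum string length 5.
Counting accepting paths from p1 by length: 1 of length 0, 1 of length 1, 3 of length 2, 7 of length 3, 8 of length 4, 4 of length 5. Total 24.

24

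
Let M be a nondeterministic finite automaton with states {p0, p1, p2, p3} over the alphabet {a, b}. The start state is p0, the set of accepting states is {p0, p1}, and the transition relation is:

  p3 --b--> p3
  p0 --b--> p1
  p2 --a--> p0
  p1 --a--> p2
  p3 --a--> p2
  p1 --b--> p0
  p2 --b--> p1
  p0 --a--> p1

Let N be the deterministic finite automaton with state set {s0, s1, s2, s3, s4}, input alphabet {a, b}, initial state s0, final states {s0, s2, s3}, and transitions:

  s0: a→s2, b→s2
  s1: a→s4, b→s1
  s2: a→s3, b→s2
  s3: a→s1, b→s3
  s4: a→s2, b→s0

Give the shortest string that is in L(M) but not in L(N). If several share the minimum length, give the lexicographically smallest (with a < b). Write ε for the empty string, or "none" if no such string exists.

The string aaa is accepted by M but not by N.
No shorter string lies in the difference, and aaa is the lexicographically first length-3 string in L(M) \ L(N).

aaa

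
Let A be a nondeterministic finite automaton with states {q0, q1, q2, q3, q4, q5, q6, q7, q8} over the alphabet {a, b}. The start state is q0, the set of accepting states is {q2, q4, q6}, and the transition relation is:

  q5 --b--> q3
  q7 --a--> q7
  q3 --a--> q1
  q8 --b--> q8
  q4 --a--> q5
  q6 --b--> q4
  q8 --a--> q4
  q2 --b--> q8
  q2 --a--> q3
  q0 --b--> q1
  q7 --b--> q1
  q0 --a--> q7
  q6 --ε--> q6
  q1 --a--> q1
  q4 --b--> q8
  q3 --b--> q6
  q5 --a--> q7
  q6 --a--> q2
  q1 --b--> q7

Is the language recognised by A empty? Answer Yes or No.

Yes

The states reachable from the start state are {q0, q1, q7}.
None of the accepting states {q2, q4, q6} is reachable, so no string is accepted and L(A) = ∅.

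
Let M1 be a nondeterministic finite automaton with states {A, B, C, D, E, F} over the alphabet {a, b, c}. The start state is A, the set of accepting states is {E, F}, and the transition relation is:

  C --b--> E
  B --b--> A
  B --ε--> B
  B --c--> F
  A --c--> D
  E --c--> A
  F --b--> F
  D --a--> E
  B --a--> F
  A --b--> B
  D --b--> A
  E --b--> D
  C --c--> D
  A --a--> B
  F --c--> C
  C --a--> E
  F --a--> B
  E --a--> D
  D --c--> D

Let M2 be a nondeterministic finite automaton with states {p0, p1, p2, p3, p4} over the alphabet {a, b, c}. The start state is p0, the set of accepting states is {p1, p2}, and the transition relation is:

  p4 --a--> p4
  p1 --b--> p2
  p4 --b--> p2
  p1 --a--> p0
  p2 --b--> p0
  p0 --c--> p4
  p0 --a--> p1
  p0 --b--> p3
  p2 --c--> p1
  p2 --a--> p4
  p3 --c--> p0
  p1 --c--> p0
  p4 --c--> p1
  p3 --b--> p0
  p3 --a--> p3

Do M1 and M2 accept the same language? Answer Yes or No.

The string aa is accepted by M1 but rejected by M2.
So L(M1) ≠ L(M2).

No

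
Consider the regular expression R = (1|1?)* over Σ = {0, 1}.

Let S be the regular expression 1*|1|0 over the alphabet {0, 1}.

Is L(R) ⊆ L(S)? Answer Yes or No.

Yes

Converting the expression R to a DFA (subset construction, then merging equivalent states) gives the minimal DFA with states {r0, r1}, start state r0, accepting states {r0} and transitions r0: 0→r1, 1→r0; r1: 0→r1, 1→r1.
Converting the expression S to a DFA (subset construction, then merging equivalent states) gives the minimal DFA with states {s0, s1, s2, s3}, start state s0, accepting states {s0, s1, s2} and transitions s0: 0→s1, 1→s2; s1: 0→s3, 1→s3; s2: 0→s3, 1→s2; s3: 0→s3, 1→s3.
Exploring the product automaton R × S from the start pair (r0, s0), following both machines on each input symbol, reaches 4 state pairs: (r0, s0), (r1, s1), (r0, s2), (r1, s3).
R accepts in {r0} and S accepts in {s0, s1, s2}. The reachable pairs whose R-component is accepting are (r0, s0), (r0, s2); in each of them the S-component is accepting too, so the product for L(R) \ L(S) (R-component accepting, S-component rejecting) has no reachable accepting pair and the difference is empty.
Hence every string in L(R) is also in L(S).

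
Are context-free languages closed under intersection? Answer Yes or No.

{aⁿbⁿcᵐ : m,n≥0} and {aᵐbⁿcⁿ : m,n≥0} are both context-free, but their intersection {aⁿbⁿcⁿ : n≥0} is not (pumping lemma).

No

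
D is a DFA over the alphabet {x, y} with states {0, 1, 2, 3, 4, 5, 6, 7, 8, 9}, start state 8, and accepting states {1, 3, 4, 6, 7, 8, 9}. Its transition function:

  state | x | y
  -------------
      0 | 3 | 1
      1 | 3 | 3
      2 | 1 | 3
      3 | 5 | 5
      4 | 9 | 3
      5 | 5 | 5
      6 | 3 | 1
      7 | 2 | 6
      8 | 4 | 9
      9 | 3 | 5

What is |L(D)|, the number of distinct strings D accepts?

7

The useful subgraph on states {3, 4, 8, 9} is acyclic, so L(D) is finite; the longest accepting path visits 4 useful states, giving maximum string length 3.
Counting accepting paths from 8 by length: 1 of length 0, 2 of length 1, 3 of length 2, 1 of length 3. Total 7.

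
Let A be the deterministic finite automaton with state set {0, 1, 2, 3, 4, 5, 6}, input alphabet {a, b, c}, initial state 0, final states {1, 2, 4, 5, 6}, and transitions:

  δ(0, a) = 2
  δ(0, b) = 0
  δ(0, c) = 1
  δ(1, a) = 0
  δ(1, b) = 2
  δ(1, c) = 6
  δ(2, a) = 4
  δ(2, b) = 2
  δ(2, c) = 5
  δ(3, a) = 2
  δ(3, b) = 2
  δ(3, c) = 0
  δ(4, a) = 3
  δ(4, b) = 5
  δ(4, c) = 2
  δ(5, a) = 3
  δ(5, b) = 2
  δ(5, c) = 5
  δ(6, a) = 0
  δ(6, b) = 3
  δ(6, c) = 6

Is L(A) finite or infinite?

State 0 is reachable from the start and can reach an accepting state, and it lies on the cycle 0 → 0.
Traversing that cycle any number of times yields accepted strings of unbounded length, so the language is infinite.

infinite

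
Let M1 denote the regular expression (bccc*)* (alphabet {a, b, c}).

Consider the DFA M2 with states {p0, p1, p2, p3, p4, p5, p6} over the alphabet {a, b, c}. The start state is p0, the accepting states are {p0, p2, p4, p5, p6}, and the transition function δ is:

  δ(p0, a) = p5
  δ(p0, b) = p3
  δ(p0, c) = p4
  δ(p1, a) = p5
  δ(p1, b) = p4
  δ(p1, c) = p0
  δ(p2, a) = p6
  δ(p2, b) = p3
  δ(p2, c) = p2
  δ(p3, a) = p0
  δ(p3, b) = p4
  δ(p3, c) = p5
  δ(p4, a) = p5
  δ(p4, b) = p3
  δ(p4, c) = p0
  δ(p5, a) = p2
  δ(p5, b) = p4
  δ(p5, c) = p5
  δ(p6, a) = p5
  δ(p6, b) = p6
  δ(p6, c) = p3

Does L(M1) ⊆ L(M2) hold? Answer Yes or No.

Yes

Converting the expression M1 to a DFA (subset construction, then merging equivalent states) gives the minimal DFA with states {r0, r1, r2, r3, r4}, start state r0, accepting states {r0, r4} and transitions r0: a→r1, b→r2, c→r1; r1: a→r1, b→r1, c→r1; r2: a→r1, b→r1, c→r3; r3: a→r1, b→r1, c→r4; r4: a→r1, b→r2, c→r4.
Exploring the product automaton M1 × M2 from the start pair (r0, p0), following both machines on each input symbol, reaches 14 state pairs: (r0, p0), (r1, p5), (r2, p3), (r1, p4), (r1, p2), (r1, p0), (r3, p5), (r1, p3), (r1, p6), (r4, p5), (r2, p4), (r3, p0), (r4, p4), (r4, p0).
M1 accepts in {r0, r4} and M2 accepts in {p0, p2, p4, p5, p6}. The reachable pairs whose M1-component is accepting are (r0, p0), (r4, p5), (r4, p4), (r4, p0); in each of them the M2-component is accepting too, so the product for L(M1) \ L(M2) (M1-component accepting, M2-component rejecting) has no reachable accepting pair and the difference is empty.
Hence every string in L(M1) is also in L(M2).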